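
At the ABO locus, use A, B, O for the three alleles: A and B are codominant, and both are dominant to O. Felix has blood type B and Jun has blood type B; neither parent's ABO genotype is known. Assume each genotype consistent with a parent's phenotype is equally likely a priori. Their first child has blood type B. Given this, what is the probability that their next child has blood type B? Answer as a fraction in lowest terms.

19/20

Possible genotypes: Felix ∈ {BB, BO}; Jun ∈ {BB, BO}.
Weight each parental genotype pair by prior × P(type-B child):
  BB × BB: posterior weight 4/15; P(next child type B) = 1.
  BB × BO: posterior weight 4/15; P(next child type B) = 1.
  BO × BB: posterior weight 4/15; P(next child type B) = 1.
  BO × BO: posterior weight 1/5; P(next child type B) = 3/4.
Weighted sum = 19/20.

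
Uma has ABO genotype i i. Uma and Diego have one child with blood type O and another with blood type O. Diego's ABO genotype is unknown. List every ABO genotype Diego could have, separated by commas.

For each candidate genotype of Diego, check whether crossing it with i i can produce every observed child phenotype.
  I^A I^A → possible child types {A} ✗
  I^A I^B → possible child types {A, B} ✗
  I^A i → possible child types {O, A} ✓
  I^B I^B → possible child types {B} ✗
  I^B i → possible child types {O, B} ✓
  i i → possible child types {O} ✓

I^A i, I^B i, i i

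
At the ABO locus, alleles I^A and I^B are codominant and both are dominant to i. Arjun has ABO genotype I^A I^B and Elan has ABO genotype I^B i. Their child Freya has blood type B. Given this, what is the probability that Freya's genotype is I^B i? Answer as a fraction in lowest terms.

Cross I^A I^B × I^B i → 1/4 I^A I^B, 1/4 I^A i, 1/4 I^B I^B, 1/4 I^B i.
Type-B genotypes among offspring: I^B I^B (1/4), I^B i (1/4); total 1/2.
P(I^B i | type B) = (1/4) / (1/2) = 1/2.

1/2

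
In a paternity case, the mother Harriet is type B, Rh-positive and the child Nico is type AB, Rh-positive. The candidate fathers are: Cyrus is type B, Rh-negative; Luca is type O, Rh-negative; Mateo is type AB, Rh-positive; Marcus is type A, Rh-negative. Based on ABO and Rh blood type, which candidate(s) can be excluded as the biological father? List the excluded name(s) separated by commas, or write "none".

Cyrus, Luca

A candidate is excluded only if no genotype consistent with his phenotype could produce a type AB, Rh-positive child with a type B, Rh-positive mother.
Cyrus (type B, Rh-): no genotype consistent with that phenotype can produce a type-AB Rh+ child with a type-B mother.
Luca (type O, Rh-): no genotype consistent with that phenotype can produce a type-AB Rh+ child with a type-B mother.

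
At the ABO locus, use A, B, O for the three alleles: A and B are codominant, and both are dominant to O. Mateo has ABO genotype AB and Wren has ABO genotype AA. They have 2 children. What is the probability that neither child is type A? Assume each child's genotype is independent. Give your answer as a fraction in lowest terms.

ABO cross AB × AA → 1/2 A, 1/2 AB.
So P(type A) = 1/2 per child.
P(not type A) = 1/2 for one child; (1/2)^2 = 1/4.

1/4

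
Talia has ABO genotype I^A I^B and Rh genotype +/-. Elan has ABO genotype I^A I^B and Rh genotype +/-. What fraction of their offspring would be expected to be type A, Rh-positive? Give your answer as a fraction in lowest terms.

3/16

ABO cross I^A I^B × I^A I^B → offspring phenotypes: 1/4 A, 1/4 B, 1/2 AB.
Rh cross +/- × +/- → 3/4 Rh+, 1/4 Rh-.
Independent loci: P(type A, Rh-positive) = 1/4 × 3/4 = 3/16.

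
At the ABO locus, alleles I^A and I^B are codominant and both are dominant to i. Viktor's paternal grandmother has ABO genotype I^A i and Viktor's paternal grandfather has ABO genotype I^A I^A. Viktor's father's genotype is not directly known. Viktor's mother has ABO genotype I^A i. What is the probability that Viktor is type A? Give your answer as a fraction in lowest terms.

Viktor's father's ABO genotype from I^A i × I^A I^A: 1/2 I^A I^A, 1/2 I^A i.
Crossing each possibility with the mother I^A i and summing P(type A): 1/2·1 + 1/2·3/4 = 7/8.

7/8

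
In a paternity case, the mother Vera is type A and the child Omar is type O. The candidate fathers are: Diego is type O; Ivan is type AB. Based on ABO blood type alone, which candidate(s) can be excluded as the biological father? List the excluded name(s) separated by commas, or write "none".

A candidate is excluded only if no genotype consistent with his phenotype could produce a type O child with a type A mother.
Ivan (type AB): no genotype consistent with that phenotype can produce a type-O child with a type-A mother.

Ivan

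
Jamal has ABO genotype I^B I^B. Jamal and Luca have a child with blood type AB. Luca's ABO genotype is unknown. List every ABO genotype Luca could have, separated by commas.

For each candidate genotype of Luca, check whether crossing it with I^B I^B can produce every observed child phenotype.
  I^A I^A → possible child types {AB} ✓
  I^A I^B → possible child types {B, AB} ✓
  I^A i → possible child types {B, AB} ✓
  I^B I^B → possible child types {B} ✗
  I^B i → possible child types {B} ✗
  i i → possible child types {B} ✗

I^A I^A, I^A I^B, I^A i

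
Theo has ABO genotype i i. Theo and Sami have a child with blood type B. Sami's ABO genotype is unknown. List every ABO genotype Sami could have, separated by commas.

For each candidate genotype of Sami, check whether crossing it with i i can produce every observed child phenotype.
  I^A I^A → possible child types {A} ✗
  I^A I^B → possible child types {A, B} ✓
  I^A i → possible child types {O, A} ✗
  I^B I^B → possible child types {B} ✓
  I^B i → possible child types {O, B} ✓
  i i → possible child types {O} ✗

I^A I^B, I^B I^B, I^B i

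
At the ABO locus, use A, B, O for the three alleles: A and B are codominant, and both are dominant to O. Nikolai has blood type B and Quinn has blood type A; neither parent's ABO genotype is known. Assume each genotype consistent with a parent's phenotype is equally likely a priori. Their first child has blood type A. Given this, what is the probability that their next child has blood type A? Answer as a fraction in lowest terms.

5/12

Possible genotypes: Nikolai ∈ {BB, BO}; Quinn ∈ {AA, AO}.
Weight each parental genotype pair by prior × P(type-A child):
  BO × AA: posterior weight 2/3; P(next child type A) = 1/2.
  BO × AO: posterior weight 1/3; P(next child type A) = 1/4.
Weighted sum = 5/12.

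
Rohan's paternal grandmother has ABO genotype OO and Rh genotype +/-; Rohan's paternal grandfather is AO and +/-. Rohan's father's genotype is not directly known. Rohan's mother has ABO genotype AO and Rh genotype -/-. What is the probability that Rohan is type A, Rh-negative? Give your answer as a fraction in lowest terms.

Rohan's father's ABO genotype from OO × AO: 1/2 AO, 1/2 OO.
Crossing each possibility with the mother AO and summing P(type A): 1/2·3/4 + 1/2·1/2 = 5/8.
Similarly for Rh via the father's Rh distribution: P(Rh-) = 1/2.
Independent loci: 5/8 × 1/2 = 5/16.

5/16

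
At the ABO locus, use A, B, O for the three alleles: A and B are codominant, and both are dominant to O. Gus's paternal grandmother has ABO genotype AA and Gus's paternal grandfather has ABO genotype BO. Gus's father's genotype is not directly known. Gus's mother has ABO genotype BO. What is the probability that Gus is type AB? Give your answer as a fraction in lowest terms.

1/4

Gus's father's ABO genotype from AA × BO: 1/2 AB, 1/2 AO.
Crossing each possibility with the mother BO and summing P(type AB): 1/2·1/4 + 1/2·1/4 = 1/4.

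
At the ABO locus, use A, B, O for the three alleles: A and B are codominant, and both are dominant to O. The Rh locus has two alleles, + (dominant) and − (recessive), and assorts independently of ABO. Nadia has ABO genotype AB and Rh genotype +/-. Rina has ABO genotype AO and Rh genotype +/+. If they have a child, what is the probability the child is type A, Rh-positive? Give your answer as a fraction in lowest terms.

ABO cross AB × AO → offspring phenotypes: 1/2 A, 1/4 B, 1/4 AB.
Rh cross +/- × +/+ → 1 Rh+.
Independent loci: P(type A, Rh-positive) = 1/2 × 1 = 1/2.

1/2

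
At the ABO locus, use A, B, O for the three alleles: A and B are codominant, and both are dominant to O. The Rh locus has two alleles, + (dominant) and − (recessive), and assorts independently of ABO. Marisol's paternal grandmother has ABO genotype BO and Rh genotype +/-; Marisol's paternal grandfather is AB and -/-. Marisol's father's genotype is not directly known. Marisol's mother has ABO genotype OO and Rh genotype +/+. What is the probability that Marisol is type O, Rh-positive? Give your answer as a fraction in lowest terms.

Marisol's father's ABO genotype from BO × AB: 1/4 AB, 1/4 AO, 1/4 BB, 1/4 BO.
Crossing each possibility with the mother OO and summing P(type O): 1/4·0 + 1/4·1/2 + 1/4·0 + 1/4·1/2 = 1/4.
Similarly for Rh via the father's Rh distribution: P(Rh+) = 1.
Independent loci: 1/4 × 1 = 1/4.

1/4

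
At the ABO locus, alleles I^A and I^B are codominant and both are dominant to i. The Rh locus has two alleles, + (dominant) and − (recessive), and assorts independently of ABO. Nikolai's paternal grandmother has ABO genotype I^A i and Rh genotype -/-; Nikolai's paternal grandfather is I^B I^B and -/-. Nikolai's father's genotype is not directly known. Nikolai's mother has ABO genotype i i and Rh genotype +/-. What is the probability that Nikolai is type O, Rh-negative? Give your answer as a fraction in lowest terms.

Nikolai's father's ABO genotype from I^A i × I^B I^B: 1/2 I^A I^B, 1/2 I^B i.
Crossing each possibility with the mother i i and summing P(type O): 1/2·0 + 1/2·1/2 = 1/4.
Similarly for Rh via the father's Rh distribution: P(Rh-) = 1/2.
Independent loci: 1/4 × 1/2 = 1/8.

1/8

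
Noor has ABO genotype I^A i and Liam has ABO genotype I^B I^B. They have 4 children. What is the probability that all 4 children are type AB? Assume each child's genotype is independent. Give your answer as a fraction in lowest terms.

1/16

ABO cross I^A i × I^B I^B → 1/2 B, 1/2 AB.
So P(type AB) = 1/2 per child.
All 4 independent: (1/2)^4 = 1/16.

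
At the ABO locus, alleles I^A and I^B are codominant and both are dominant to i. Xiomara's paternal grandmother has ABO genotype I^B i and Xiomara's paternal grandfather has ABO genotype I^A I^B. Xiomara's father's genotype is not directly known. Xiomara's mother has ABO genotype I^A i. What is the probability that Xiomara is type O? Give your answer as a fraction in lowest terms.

1/8

Xiomara's father's ABO genotype from I^B i × I^A I^B: 1/4 I^A I^B, 1/4 I^A i, 1/4 I^B I^B, 1/4 I^B i.
Crossing each possibility with the mother I^A i and summing P(type O): 1/4·0 + 1/4·1/4 + 1/4·0 + 1/4·1/4 = 1/8.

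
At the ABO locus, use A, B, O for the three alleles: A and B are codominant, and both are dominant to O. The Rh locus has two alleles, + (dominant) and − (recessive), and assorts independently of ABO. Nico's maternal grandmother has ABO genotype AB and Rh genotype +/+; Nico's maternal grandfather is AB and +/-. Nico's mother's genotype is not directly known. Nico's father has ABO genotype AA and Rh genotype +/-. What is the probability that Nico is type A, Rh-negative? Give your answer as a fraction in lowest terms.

Nico's mother's ABO genotype from AB × AB: 1/4 AA, 1/2 AB, 1/4 BB.
Crossing each possibility with the father AA and summing P(type A): 1/4·1 + 1/2·1/2 + 1/4·0 = 1/2.
Similarly for Rh via the mother's Rh distribution: P(Rh-) = 1/8.
Independent loci: 1/2 × 1/8 = 1/16.

1/16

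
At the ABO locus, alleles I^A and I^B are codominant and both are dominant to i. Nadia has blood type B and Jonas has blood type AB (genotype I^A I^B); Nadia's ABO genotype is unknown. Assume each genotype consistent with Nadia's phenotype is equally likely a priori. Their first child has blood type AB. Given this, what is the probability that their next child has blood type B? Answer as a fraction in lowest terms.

Possible genotypes: Nadia ∈ {I^B I^B, I^B i}; Jonas ∈ {I^A I^B}.
Weight each parental genotype pair by prior × P(type-AB child):
  I^B I^B × I^A I^B: posterior weight 2/3; P(next child type B) = 1/2.
  I^B i × I^A I^B: posterior weight 1/3; P(next child type B) = 1/2.
Weighted sum = 1/2.

1/2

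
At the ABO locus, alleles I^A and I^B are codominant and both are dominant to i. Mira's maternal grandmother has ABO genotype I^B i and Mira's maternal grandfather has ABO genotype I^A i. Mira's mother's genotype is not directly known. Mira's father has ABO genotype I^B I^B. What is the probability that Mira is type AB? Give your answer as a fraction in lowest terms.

1/4

Mira's mother's ABO genotype from I^B i × I^A i: 1/4 I^A I^B, 1/4 I^A i, 1/4 I^B i, 1/4 i i.
Crossing each possibility with the father I^B I^B and summing P(type AB): 1/4·1/2 + 1/4·1/2 + 1/4·0 + 1/4·0 = 1/4.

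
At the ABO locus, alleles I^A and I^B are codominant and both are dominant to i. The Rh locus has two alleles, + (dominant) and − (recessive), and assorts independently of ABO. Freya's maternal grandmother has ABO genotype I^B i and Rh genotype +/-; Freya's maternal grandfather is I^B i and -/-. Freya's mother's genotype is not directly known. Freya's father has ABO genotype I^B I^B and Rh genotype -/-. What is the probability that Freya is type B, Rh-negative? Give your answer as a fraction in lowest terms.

3/4

Freya's mother's ABO genotype from I^B i × I^B i: 1/4 I^B I^B, 1/2 I^B i, 1/4 i i.
Crossing each possibility with the father I^B I^B and summing P(type B): 1/4·1 + 1/2·1 + 1/4·1 = 1.
Similarly for Rh via the mother's Rh distribution: P(Rh-) = 3/4.
Independent loci: 1 × 3/4 = 3/4.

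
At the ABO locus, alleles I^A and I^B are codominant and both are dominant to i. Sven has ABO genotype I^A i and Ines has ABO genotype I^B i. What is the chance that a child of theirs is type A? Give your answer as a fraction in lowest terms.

1/4

ABO cross I^A i × I^B i → offspring phenotypes: 1/4 O, 1/4 A, 1/4 B, 1/4 AB.
So P(type A) = 1/4.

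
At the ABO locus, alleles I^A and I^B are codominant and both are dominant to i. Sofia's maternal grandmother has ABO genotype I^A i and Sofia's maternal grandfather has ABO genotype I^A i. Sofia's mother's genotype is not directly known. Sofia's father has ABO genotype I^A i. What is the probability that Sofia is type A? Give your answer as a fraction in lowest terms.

3/4

Sofia's mother's ABO genotype from I^A i × I^A i: 1/4 I^A I^A, 1/2 I^A i, 1/4 i i.
Crossing each possibility with the father I^A i and summing P(type A): 1/4·1 + 1/2·3/4 + 1/4·1/2 = 3/4.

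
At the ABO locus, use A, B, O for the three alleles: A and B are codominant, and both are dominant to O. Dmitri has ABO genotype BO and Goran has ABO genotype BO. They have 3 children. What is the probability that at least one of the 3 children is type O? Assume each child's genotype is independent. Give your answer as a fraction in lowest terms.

37/64

ABO cross BO × BO → 1/4 O, 3/4 B.
So P(type O) = 1/4 per child.
P(none) = (3/4)^3 = 27/64; P(at least one) = 1 − 27/64 = 37/64.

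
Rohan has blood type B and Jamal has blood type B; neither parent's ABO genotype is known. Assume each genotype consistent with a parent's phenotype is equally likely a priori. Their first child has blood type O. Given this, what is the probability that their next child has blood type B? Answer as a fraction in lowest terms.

Possible genotypes: Rohan ∈ {BB, BO}; Jamal ∈ {BB, BO}.
Weight each parental genotype pair by prior × P(type-O child):
  BO × BO: posterior weight 1; P(next child type B) = 3/4.
Weighted sum = 3/4.

3/4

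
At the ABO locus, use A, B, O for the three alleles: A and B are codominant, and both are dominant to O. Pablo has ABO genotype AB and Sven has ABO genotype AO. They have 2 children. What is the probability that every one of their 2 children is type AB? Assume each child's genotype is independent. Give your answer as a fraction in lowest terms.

1/16

ABO cross AB × AO → 1/2 A, 1/4 B, 1/4 AB.
So P(type AB) = 1/4 per child.
All 2 independent: (1/4)^2 = 1/16.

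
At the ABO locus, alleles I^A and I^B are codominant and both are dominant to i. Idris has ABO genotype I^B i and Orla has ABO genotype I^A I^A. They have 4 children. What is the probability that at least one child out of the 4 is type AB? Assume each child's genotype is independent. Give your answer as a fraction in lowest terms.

15/16

ABO cross I^B i × I^A I^A → 1/2 A, 1/2 AB.
So P(type AB) = 1/2 per child.
P(none) = (1/2)^4 = 1/16; P(at least one) = 1 − 1/16 = 15/16.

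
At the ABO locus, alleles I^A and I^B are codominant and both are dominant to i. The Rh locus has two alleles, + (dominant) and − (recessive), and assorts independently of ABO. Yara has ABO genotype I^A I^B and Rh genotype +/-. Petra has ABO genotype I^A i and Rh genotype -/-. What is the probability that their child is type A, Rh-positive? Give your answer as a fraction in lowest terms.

ABO cross I^A I^B × I^A i → offspring phenotypes: 1/2 A, 1/4 B, 1/4 AB.
Rh cross +/- × -/- → 1/2 Rh+, 1/2 Rh-.
Independent loci: P(type A, Rh-positive) = 1/2 × 1/2 = 1/4.

1/4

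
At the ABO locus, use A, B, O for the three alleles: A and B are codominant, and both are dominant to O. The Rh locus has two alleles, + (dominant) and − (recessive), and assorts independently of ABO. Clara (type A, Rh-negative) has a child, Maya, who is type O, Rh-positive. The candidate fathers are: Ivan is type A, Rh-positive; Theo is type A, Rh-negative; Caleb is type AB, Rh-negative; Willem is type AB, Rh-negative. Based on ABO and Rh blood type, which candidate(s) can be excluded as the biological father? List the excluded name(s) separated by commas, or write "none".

A candidate is excluded only if no genotype consistent with his phenotype could produce a type O, Rh-positive child with a type A, Rh-negative mother.
Theo (type A, Rh-): no genotype consistent with that phenotype can produce a type-O Rh+ child with a type-A mother.
Caleb (type AB, Rh-): no genotype consistent with that phenotype can produce a type-O Rh+ child with a type-A mother.
Willem (type AB, Rh-): no genotype consistent with that phenotype can produce a type-O Rh+ child with a type-A mother.

Theo, Caleb, Willem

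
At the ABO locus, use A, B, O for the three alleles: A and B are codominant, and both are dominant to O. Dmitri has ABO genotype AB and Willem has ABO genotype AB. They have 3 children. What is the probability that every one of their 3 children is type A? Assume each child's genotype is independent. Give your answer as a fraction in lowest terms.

ABO cross AB × AB → 1/4 A, 1/4 B, 1/2 AB.
So P(type A) = 1/4 per child.
All 3 independent: (1/4)^3 = 1/64.

1/64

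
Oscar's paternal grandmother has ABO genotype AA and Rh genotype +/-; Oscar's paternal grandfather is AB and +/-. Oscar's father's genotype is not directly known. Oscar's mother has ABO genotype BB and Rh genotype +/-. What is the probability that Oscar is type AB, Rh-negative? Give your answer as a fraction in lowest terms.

3/16

Oscar's father's ABO genotype from AA × AB: 1/2 AA, 1/2 AB.
Crossing each possibility with the mother BB and summing P(type AB): 1/2·1 + 1/2·1/2 = 3/4.
Similarly for Rh via the father's Rh distribution: P(Rh-) = 1/4.
Independent loci: 3/4 × 1/4 = 3/16.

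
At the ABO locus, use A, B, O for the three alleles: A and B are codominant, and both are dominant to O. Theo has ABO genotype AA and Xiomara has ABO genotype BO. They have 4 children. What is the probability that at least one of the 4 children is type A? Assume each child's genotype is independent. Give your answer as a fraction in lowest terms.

15/16

ABO cross AA × BO → 1/2 A, 1/2 AB.
So P(type A) = 1/2 per child.
P(none) = (1/2)^4 = 1/16; P(at least one) = 1 − 1/16 = 15/16.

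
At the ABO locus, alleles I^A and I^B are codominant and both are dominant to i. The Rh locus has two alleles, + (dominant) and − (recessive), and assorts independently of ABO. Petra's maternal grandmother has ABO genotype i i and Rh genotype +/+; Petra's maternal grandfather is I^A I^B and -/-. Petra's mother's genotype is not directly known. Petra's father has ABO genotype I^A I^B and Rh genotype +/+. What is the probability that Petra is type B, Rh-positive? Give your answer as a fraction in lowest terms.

Petra's mother's ABO genotype from i i × I^A I^B: 1/2 I^A i, 1/2 I^B i.
Crossing each possibility with the father I^A I^B and summing P(type B): 1/2·1/4 + 1/2·1/2 = 3/8.
Similarly for Rh via the mother's Rh distribution: P(Rh+) = 1.
Independent loci: 3/8 × 1 = 3/8.

3/8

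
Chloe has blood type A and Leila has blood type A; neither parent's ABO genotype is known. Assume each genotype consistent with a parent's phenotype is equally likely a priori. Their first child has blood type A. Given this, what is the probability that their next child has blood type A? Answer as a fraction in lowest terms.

19/20

Possible genotypes: Chloe ∈ {AA, AO}; Leila ∈ {AA, AO}.
Weight each parental genotype pair by prior × P(type-A child):
  AA × AA: posterior weight 4/15; P(next child type A) = 1.
  AA × AO: posterior weight 4/15; P(next child type A) = 1.
  AO × AA: posterior weight 4/15; P(next child type A) = 1.
  AO × AO: posterior weight 1/5; P(next child type A) = 3/4.
Weighted sum = 19/20.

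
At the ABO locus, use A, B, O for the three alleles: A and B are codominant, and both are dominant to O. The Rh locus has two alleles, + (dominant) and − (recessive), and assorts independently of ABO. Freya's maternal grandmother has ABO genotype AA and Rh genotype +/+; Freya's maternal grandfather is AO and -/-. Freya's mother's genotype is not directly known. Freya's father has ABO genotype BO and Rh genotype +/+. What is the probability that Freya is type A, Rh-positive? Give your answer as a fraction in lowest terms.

3/8

Freya's mother's ABO genotype from AA × AO: 1/2 AA, 1/2 AO.
Crossing each possibility with the father BO and summing P(type A): 1/2·1/2 + 1/2·1/4 = 3/8.
Similarly for Rh via the mother's Rh distribution: P(Rh+) = 1.
Independent loci: 3/8 × 1 = 3/8.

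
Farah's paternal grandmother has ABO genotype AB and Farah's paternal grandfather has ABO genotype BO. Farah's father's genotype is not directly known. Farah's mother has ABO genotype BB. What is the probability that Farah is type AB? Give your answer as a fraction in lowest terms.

1/4

Farah's father's ABO genotype from AB × BO: 1/4 AB, 1/4 AO, 1/4 BB, 1/4 BO.
Crossing each possibility with the mother BB and summing P(type AB): 1/4·1/2 + 1/4·1/2 + 1/4·0 + 1/4·0 = 1/4.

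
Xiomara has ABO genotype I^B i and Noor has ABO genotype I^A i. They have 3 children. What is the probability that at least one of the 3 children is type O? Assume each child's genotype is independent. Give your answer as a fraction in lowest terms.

37/64

ABO cross I^B i × I^A i → 1/4 O, 1/4 A, 1/4 B, 1/4 AB.
So P(type O) = 1/4 per child.
P(none) = (3/4)^3 = 27/64; P(at least one) = 1 − 27/64 = 37/64.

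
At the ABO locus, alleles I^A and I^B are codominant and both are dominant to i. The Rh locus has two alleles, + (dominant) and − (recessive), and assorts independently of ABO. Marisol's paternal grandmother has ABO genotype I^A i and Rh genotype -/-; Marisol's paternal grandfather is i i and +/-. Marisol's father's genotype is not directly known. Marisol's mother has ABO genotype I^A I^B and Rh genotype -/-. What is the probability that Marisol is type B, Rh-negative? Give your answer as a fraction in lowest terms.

Marisol's father's ABO genotype from I^A i × i i: 1/2 I^A i, 1/2 i i.
Crossing each possibility with the mother I^A I^B and summing P(type B): 1/2·1/4 + 1/2·1/2 = 3/8.
Similarly for Rh via the father's Rh distribution: P(Rh-) = 3/4.
Independent loci: 3/8 × 3/4 = 9/32.

9/32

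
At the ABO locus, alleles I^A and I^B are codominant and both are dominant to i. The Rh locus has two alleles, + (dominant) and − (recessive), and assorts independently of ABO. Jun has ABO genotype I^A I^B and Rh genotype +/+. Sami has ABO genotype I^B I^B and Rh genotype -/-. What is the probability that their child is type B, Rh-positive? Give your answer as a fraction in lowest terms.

1/2

ABO cross I^A I^B × I^B I^B → offspring phenotypes: 1/2 B, 1/2 AB.
Rh cross +/+ × -/- → 1 Rh+.
Independent loci: P(type B, Rh-positive) = 1/2 × 1 = 1/2.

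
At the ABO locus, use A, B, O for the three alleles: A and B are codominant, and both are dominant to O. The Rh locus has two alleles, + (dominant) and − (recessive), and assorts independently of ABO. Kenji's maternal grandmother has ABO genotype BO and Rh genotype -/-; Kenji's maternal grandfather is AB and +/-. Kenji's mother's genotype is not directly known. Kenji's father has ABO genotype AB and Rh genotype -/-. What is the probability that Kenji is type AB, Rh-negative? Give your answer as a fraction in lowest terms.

Kenji's mother's ABO genotype from BO × AB: 1/4 AB, 1/4 AO, 1/4 BB, 1/4 BO.
Crossing each possibility with the father AB and summing P(type AB): 1/4·1/2 + 1/4·1/4 + 1/4·1/2 + 1/4·1/4 = 3/8.
Similarly for Rh via the mother's Rh distribution: P(Rh-) = 3/4.
Independent loci: 3/8 × 3/4 = 9/32.

9/32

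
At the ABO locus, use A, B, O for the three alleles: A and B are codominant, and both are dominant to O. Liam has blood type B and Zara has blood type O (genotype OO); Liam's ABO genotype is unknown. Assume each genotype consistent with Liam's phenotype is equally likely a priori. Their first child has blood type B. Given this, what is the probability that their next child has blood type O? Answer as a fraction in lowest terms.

Possible genotypes: Liam ∈ {BB, BO}; Zara ∈ {OO}.
Weight each parental genotype pair by prior × P(type-B child):
  BB × OO: posterior weight 2/3; P(next child type O) = 0.
  BO × OO: posterior weight 1/3; P(next child type O) = 1/2.
Weighted sum = 1/6.

1/6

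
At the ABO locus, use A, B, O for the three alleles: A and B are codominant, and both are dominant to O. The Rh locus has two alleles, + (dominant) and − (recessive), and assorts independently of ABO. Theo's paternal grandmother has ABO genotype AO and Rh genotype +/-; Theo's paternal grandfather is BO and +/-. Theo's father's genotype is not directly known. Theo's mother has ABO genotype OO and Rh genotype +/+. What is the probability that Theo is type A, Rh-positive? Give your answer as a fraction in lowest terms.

1/4

Theo's father's ABO genotype from AO × BO: 1/4 AB, 1/4 AO, 1/4 BO, 1/4 OO.
Crossing each possibility with the mother OO and summing P(type A): 1/4·1/2 + 1/4·1/2 + 1/4·0 + 1/4·0 = 1/4.
Similarly for Rh via the father's Rh distribution: P(Rh+) = 1.
Independent loci: 1/4 × 1 = 1/4.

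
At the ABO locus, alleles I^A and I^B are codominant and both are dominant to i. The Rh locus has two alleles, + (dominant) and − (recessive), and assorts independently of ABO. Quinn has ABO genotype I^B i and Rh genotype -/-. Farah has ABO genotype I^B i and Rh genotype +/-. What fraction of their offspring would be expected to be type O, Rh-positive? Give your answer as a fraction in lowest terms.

ABO cross I^B i × I^B i → offspring phenotypes: 1/4 O, 3/4 B.
Rh cross -/- × +/- → 1/2 Rh+, 1/2 Rh-.
Independent loci: P(type O, Rh-positive) = 1/4 × 1/2 = 1/8.

1/8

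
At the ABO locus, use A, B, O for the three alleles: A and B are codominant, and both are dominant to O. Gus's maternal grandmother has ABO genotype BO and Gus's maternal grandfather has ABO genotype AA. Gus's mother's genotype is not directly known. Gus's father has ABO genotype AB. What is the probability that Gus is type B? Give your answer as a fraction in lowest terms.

Gus's mother's ABO genotype from BO × AA: 1/2 AB, 1/2 AO.
Crossing each possibility with the father AB and summing P(type B): 1/2·1/4 + 1/2·1/4 = 1/4.

1/4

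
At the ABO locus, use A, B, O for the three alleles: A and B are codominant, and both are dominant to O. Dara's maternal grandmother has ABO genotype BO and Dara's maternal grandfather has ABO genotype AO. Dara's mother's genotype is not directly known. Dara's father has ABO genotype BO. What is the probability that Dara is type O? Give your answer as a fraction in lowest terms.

Dara's mother's ABO genotype from BO × AO: 1/4 AB, 1/4 AO, 1/4 BO, 1/4 OO.
Crossing each possibility with the father BO and summing P(type O): 1/4·0 + 1/4·1/4 + 1/4·1/4 + 1/4·1/2 = 1/4.

1/4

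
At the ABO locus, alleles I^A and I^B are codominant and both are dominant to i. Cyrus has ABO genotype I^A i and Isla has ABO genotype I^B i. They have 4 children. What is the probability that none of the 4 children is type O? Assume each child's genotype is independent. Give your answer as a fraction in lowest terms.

ABO cross I^A i × I^B i → 1/4 O, 1/4 A, 1/4 B, 1/4 AB.
So P(type O) = 1/4 per child.
P(not type O) = 3/4 for one child; (3/4)^4 = 81/256.

81/256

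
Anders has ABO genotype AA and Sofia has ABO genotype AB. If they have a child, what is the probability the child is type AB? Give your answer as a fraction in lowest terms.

ABO cross AA × AB → offspring phenotypes: 1/2 A, 1/2 AB.
So P(type AB) = 1/2.

1/2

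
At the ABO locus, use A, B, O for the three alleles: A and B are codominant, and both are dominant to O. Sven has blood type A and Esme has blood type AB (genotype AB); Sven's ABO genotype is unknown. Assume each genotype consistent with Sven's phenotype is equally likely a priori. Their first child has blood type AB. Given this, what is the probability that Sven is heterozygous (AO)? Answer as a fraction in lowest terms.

Possible genotypes: Sven ∈ {AA, AO}; Esme ∈ {AB}.
Weight each parental genotype pair by prior × P(type-AB child):
  AA × AB: posterior weight 2/3.
  AO × AB: posterior weight 1/3.
Sum the posterior weight over pairs where Sven is AO: 1/3.

1/3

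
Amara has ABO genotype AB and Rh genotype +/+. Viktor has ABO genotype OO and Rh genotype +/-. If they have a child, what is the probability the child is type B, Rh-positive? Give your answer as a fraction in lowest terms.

ABO cross AB × OO → offspring phenotypes: 1/2 A, 1/2 B.
Rh cross +/+ × +/- → 1 Rh+.
Independent loci: P(type B, Rh-positive) = 1/2 × 1 = 1/2.

1/2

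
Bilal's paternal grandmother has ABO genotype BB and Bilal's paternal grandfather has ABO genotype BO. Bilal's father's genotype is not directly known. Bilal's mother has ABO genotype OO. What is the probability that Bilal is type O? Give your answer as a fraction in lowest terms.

1/4

Bilal's father's ABO genotype from BB × BO: 1/2 BB, 1/2 BO.
Crossing each possibility with the mother OO and summing P(type O): 1/2·0 + 1/2·1/2 = 1/4.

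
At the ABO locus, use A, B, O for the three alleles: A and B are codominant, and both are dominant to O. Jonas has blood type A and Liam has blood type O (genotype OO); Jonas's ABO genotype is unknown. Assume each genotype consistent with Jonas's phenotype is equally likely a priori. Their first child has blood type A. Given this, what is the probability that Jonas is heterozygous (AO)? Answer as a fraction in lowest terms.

1/3

Possible genotypes: Jonas ∈ {AA, AO}; Liam ∈ {OO}.
Weight each parental genotype pair by prior × P(type-A child):
  AA × OO: posterior weight 2/3.
  AO × OO: posterior weight 1/3.
Sum the posterior weight over pairs where Jonas is AO: 1/3.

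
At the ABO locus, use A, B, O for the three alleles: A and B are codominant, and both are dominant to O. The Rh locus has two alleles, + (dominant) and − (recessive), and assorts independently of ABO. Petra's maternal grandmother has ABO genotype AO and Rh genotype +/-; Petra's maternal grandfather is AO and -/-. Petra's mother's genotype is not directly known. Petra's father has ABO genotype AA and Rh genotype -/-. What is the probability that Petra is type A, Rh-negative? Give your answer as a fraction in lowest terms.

Petra's mother's ABO genotype from AO × AO: 1/4 AA, 1/2 AO, 1/4 OO.
Crossing each possibility with the father AA and summing P(type A): 1/4·1 + 1/2·1 + 1/4·1 = 1.
Similarly for Rh via the mother's Rh distribution: P(Rh-) = 3/4.
Independent loci: 1 × 3/4 = 3/4.

3/4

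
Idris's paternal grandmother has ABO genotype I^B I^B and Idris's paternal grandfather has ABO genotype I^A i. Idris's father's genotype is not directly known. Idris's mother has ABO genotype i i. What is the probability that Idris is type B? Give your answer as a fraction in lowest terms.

Idris's father's ABO genotype from I^B I^B × I^A i: 1/2 I^A I^B, 1/2 I^B i.
Crossing each possibility with the mother i i and summing P(type B): 1/2·1/2 + 1/2·1/2 = 1/2.

1/2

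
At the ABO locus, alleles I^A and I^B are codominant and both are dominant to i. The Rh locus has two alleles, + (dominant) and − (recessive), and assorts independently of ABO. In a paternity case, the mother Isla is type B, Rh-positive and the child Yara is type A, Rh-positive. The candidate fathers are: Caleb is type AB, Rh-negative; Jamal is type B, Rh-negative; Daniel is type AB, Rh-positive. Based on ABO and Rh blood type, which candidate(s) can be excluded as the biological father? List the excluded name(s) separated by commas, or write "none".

Jamal

A candidate is excluded only if no genotype consistent with his phenotype could produce a type A, Rh-positive child with a type B, Rh-positive mother.
Jamal (type B, Rh-): no genotype consistent with that phenotype can produce a type-A Rh+ child with a type-B mother.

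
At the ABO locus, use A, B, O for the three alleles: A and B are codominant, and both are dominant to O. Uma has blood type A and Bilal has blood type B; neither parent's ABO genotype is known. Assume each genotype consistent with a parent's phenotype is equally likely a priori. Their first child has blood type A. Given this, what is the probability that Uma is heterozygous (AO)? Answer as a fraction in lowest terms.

1/3

Possible genotypes: Uma ∈ {AA, AO}; Bilal ∈ {BB, BO}.
Weight each parental genotype pair by prior × P(type-A child):
  AA × BO: posterior weight 2/3.
  AO × BO: posterior weight 1/3.
Sum the posterior weight over pairs where Uma is AO: 1/3.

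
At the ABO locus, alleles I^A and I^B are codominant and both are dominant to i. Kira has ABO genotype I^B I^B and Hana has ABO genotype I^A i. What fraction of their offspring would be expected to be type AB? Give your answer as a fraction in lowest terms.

ABO cross I^B I^B × I^A i → offspring phenotypes: 1/2 B, 1/2 AB.
So P(type AB) = 1/2.

1/2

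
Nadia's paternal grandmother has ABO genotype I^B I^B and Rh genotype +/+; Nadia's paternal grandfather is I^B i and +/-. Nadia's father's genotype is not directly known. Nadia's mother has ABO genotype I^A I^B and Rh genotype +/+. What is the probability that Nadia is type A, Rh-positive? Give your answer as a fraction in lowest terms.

1/8

Nadia's father's ABO genotype from I^B I^B × I^B i: 1/2 I^B I^B, 1/2 I^B i.
Crossing each possibility with the mother I^A I^B and summing P(type A): 1/2·0 + 1/2·1/4 = 1/8.
Similarly for Rh via the father's Rh distribution: P(Rh+) = 1.
Independent loci: 1/8 × 1 = 1/8.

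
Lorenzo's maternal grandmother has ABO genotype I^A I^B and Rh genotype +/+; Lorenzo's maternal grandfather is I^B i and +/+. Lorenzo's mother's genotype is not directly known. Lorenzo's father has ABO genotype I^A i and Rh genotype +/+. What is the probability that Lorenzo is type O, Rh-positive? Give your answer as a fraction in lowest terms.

1/8

Lorenzo's mother's ABO genotype from I^A I^B × I^B i: 1/4 I^A I^B, 1/4 I^A i, 1/4 I^B I^B, 1/4 I^B i.
Crossing each possibility with the father I^A i and summing P(type O): 1/4·0 + 1/4·1/4 + 1/4·0 + 1/4·1/4 = 1/8.
Similarly for Rh via the mother's Rh distribution: P(Rh+) = 1.
Independent loci: 1/8 × 1 = 1/8.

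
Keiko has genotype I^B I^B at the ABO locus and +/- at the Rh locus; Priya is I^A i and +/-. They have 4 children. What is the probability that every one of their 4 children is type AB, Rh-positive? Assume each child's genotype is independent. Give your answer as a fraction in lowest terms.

ABO cross I^B I^B × I^A i → 1/2 B, 1/2 AB.
Rh cross +/- × +/- → 3/4 Rh+, 1/4 Rh-; so P(type AB, Rh-positive) = 1/2 × 3/4 = 3/8 per child.
All 4 independent: (3/8)^4 = 81/4096.

81/4096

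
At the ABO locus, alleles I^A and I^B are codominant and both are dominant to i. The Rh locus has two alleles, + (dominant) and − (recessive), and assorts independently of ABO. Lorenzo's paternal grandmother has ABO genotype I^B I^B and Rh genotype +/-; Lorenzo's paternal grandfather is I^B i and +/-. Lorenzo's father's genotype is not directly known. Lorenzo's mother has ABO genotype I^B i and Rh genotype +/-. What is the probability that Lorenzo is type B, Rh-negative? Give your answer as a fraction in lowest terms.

7/32

Lorenzo's father's ABO genotype from I^B I^B × I^B i: 1/2 I^B I^B, 1/2 I^B i.
Crossing each possibility with the mother I^B i and summing P(type B): 1/2·1 + 1/2·3/4 = 7/8.
Similarly for Rh via the father's Rh distribution: P(Rh-) = 1/4.
Independent loci: 7/8 × 1/4 = 7/32.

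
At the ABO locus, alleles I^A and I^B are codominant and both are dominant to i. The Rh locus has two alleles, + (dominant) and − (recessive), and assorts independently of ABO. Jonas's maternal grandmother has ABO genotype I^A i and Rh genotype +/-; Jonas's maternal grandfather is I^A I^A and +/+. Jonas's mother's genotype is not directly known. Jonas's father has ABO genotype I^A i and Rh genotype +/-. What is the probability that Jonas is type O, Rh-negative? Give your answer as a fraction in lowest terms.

1/64

Jonas's mother's ABO genotype from I^A i × I^A I^A: 1/2 I^A I^A, 1/2 I^A i.
Crossing each possibility with the father I^A i and summing P(type O): 1/2·0 + 1/2·1/4 = 1/8.
Similarly for Rh via the mother's Rh distribution: P(Rh-) = 1/8.
Independent loci: 1/8 × 1/8 = 1/64.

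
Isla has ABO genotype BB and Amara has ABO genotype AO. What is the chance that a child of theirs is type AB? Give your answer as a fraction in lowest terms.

ABO cross BB × AO → offspring phenotypes: 1/2 B, 1/2 AB.
So P(type AB) = 1/2.

1/2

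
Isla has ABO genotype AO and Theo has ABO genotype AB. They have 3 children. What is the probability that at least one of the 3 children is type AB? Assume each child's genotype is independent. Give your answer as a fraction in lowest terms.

ABO cross AO × AB → 1/2 A, 1/4 B, 1/4 AB.
So P(type AB) = 1/4 per child.
P(none) = (3/4)^3 = 27/64; P(at least one) = 1 − 27/64 = 37/64.

37/64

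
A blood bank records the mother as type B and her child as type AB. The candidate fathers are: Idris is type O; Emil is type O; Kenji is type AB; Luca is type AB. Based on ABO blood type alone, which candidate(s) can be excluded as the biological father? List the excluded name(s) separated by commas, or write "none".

A candidate is excluded only if no genotype consistent with his phenotype could produce a type AB child with a type B mother.
Idris (type O): no genotype consistent with that phenotype can produce a type-AB child with a type-B mother.
Emil (type O): no genotype consistent with that phenotype can produce a type-AB child with a type-B mother.

Idris, Emil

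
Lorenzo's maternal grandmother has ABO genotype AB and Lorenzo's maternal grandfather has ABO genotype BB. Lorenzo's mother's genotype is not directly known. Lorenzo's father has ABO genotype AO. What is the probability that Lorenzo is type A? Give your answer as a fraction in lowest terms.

Lorenzo's mother's ABO genotype from AB × BB: 1/2 AB, 1/2 BB.
Crossing each possibility with the father AO and summing P(type A): 1/2·1/2 + 1/2·0 = 1/4.

1/4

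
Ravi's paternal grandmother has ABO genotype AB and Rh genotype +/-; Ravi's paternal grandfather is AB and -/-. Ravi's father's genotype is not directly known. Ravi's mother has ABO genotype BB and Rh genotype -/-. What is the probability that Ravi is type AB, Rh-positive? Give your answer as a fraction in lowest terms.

Ravi's father's ABO genotype from AB × AB: 1/4 AA, 1/2 AB, 1/4 BB.
Crossing each possibility with the mother BB and summing P(type AB): 1/4·1 + 1/2·1/2 + 1/4·0 = 1/2.
Similarly for Rh via the father's Rh distribution: P(Rh+) = 1/4.
Independent loci: 1/2 × 1/4 = 1/8.

1/8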